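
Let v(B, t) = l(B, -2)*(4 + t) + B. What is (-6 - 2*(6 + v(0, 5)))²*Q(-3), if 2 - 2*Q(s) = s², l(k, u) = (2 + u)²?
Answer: -1134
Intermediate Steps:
v(B, t) = B (v(B, t) = (2 - 2)²*(4 + t) + B = 0²*(4 + t) + B = 0*(4 + t) + B = 0 + B = B)
Q(s) = 1 - s²/2
(-6 - 2*(6 + v(0, 5)))²*Q(-3) = (-6 - 2*(6 + 0))²*(1 - ½*(-3)²) = (-6 - 2*6)²*(1 - ½*9) = (-6 - 1*12)²*(1 - 9/2) = (-6 - 12)²*(-7/2) = (-18)²*(-7/2) = 324*(-7/2) = -1134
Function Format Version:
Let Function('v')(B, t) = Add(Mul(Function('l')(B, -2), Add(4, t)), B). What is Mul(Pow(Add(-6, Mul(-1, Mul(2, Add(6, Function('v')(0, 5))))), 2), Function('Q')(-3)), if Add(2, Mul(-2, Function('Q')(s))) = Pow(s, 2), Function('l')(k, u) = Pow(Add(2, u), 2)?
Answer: -1134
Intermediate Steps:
Function('v')(B, t) = B (Function('v')(B, t) = Add(Mul(Pow(Add(2, -2), 2), Add(4, t)), B) = Add(Mul(Pow(0, 2), Add(4, t)), B) = Add(Mul(0, Add(4, t)), B) = Add(0, B) = B)
Function('Q')(s) = Add(1, Mul(Rational(-1, 2), Pow(s, 2)))
Mul(Pow(Add(-6, Mul(-1, Mul(2, Add(6, Function('v')(0, 5))))), 2), Function('Q')(-3)) = Mul(Pow(Add(-6, Mul(-1, Mul(2, Add(6, 0)))), 2), Add(1, Mul(Rational(-1, 2), Pow(-3, 2)))) = Mul(Pow(Add(-6, Mul(-1, Mul(2, 6))), 2), Add(1, Mul(Rational(-1, 2), 9))) = Mul(Pow(Add(-6, Mul(-1, 12)), 2), Add(1, Rational(-9, 2))) = Mul(Pow(Add(-6, -12), 2), Rational(-7, 2)) = Mul(Pow(-18, 2), Rational(-7, 2)) = Mul(324, Rational(-7, 2)) = -1134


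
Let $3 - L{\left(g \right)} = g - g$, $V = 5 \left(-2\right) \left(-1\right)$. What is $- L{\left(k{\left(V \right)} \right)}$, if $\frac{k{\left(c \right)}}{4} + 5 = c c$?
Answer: $-3$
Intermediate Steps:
$V = 10$ ($V = \left(-10\right) \left(-1\right) = 10$)
$k{\left(c \right)} = -20 + 4 c^{2}$ ($k{\left(c \right)} = -20 + 4 c c = -20 + 4 c^{2}$)
$L{\left(g \right)} = 3$ ($L{\left(g \right)} = 3 - \left(g - g\right) = 3 - 0 = 3 + 0 = 3$)
$- L{\left(k{\left(V \right)} \right)} = \left(-1\right) 3 = -3$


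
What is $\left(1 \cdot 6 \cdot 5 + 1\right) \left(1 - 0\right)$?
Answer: $31$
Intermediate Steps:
$\left(1 \cdot 6 \cdot 5 + 1\right) \left(1 - 0\right) = \left(1 \cdot 30 + 1\right) \left(1 + 0\right) = \left(30 + 1\right) 1 = 31 \cdot 1 = 31$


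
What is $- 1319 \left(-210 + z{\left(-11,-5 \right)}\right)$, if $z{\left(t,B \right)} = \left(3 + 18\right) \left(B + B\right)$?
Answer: $553980$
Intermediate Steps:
$z{\left(t,B \right)} = 42 B$ ($z{\left(t,B \right)} = 21 \cdot 2 B = 42 B$)
$- 1319 \left(-210 + z{\left(-11,-5 \right)}\right) = - 1319 \left(-210 + 42 \left(-5\right)\right) = - 1319 \left(-210 - 210\right) = \left(-1319\right) \left(-420\right) = 553980$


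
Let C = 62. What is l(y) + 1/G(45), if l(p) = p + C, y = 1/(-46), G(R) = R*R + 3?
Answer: 2890937/46644 ≈ 61.979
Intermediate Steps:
G(R) = 3 + R**2 (G(R) = R**2 + 3 = 3 + R**2)
y = -1/46 ≈ -0.021739
l(p) = 62 + p (l(p) = p + 62 = 62 + p)
l(y) + 1/G(45) = (62 - 1/46) + 1/(3 + 45**2) = 2851/46 + 1/(3 + 2025) = 2851/46 + 1/2028 = 2890937/46644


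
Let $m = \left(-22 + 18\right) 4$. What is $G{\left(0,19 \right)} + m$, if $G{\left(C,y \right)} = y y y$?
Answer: $6843$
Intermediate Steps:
$G{\left(C,y \right)} = y^{3}$ ($G{\left(C,y \right)} = y^{2} y = y^{3}$)
$m = -16$ ($m = \left(-4\right) 4 = -16$)
$G{\left(0,19 \right)} + m = 19^{3} - 16 = 6859 - 16 = 6843$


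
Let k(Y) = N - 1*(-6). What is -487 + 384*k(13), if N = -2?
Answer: 1049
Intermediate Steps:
k(Y) = 4 (k(Y) = -2 - 1*(-6) = -2 + 6 = 4)
-487 + 384*k(13) = -487 + 384*4 = -487 + 1536 = 1049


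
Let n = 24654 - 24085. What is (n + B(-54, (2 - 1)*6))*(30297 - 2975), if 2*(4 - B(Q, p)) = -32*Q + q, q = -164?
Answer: -5710298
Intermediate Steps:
B(Q, p) = 86 + 16*Q (B(Q, p) = 4 - (-32*Q - 164)/2 = 4 - (-164 - 32*Q)/2 = 4 + (82 + 16*Q) = 86 + 16*Q)
n = 569
(n + B(-54, (2 - 1)*6))*(30297 - 2975) = (569 + (86 + 16*(-54)))*(30297 - 2975) = (569 + (86 - 864))*27322 = (569 - 778)*27322 = -209*27322 = -5710298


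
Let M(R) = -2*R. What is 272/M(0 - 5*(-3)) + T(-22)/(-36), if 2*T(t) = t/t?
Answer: -3269/360 ≈ -9.0806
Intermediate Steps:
T(t) = ½ (T(t) = (t/t)/2 = (½)*1 = ½)
272/M(0 - 5*(-3)) + T(-22)/(-36) = 272/((-2*(0 - 5*(-3)))) + (½)/(-36) = 272/((-2*(0 + 15))) + (½)*(-1/36) = 272/((-2*15)) - 1/72 = 272/(-30) - 1/72 = 272*(-1/30) - 1/72 = -136/15 - 1/72 = -3269/360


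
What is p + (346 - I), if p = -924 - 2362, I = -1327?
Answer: -1613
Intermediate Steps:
p = -3286
p + (346 - I) = -3286 + (346 - 1*(-1327)) = -3286 + (346 + 1327) = -3286 + 1673 = -1613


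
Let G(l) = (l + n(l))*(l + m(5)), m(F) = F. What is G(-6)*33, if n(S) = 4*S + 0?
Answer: 990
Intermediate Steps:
n(S) = 4*S
G(l) = 5*l*(5 + l) (G(l) = (l + 4*l)*(l + 5) = (5*l)*(5 + l) = 5*l*(5 + l))
G(-6)*33 = (5*(-6)*(5 - 6))*33 = (5*(-6)*(-1))*33 = 30*33 = 990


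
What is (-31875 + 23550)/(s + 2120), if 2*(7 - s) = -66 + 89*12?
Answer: -2775/542 ≈ -5.1199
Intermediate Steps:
s = -494 (s = 7 - (-66 + 89*12)/2 = 7 - (-66 + 1068)/2 = 7 - 1/2*1002 = 7 - 501 = -494)
(-31875 + 23550)/(s + 2120) = (-31875 + 23550)/(-494 + 2120) = -8325/1626 = -8325*1/1626 = -2775/542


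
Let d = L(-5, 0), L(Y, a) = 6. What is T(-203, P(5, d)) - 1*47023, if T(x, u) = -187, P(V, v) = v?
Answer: -47210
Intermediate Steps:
d = 6
T(-203, P(5, d)) - 1*47023 = -187 - 1*47023 = -187 - 47023 = -47210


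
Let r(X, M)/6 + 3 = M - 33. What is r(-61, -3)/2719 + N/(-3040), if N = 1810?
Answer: -563275/826576 ≈ -0.68146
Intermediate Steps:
r(X, M) = -216 + 6*M (r(X, M) = -18 + 6*(M - 33) = -18 + 6*(-33 + M) = -18 + (-198 + 6*M) = -216 + 6*M)
r(-61, -3)/2719 + N/(-3040) = (-216 + 6*(-3))/2719 + 1810/(-3040) = (-216 - 18)*(1/2719) + 1810*(-1/3040) = -234*1/2719 - 181/304 = -234/2719 - 181/304 = -563275/826576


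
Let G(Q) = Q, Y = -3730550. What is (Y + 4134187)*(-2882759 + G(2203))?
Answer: -1162698982172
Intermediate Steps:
(Y + 4134187)*(-2882759 + G(2203)) = (-3730550 + 4134187)*(-2882759 + 2203) = 403637*(-2880556) = -1162698982172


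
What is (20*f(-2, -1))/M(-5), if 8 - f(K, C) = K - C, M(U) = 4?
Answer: 45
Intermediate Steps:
f(K, C) = 8 + C - K (f(K, C) = 8 - (K - C) = 8 + (C - K) = 8 + C - K)
(20*f(-2, -1))/M(-5) = (20*(8 - 1 - 1*(-2)))/4 = (20*(8 - 1 + 2))*(1/4) = (20*9)*(1/4) = 180*(1/4) = 45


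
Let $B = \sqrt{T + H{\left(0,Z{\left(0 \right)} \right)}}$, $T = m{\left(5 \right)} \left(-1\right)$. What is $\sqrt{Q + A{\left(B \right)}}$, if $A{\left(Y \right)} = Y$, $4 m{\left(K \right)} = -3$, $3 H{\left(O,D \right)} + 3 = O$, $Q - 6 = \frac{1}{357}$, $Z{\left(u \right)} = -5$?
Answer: $\frac{\sqrt{3060204 + 254898 i}}{714} \approx 2.4522 + 0.10195 i$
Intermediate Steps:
$Q = \frac{2143}{357}$ ($Q = 6 + \frac{1}{357} = \frac{2143}{357} \approx 6.0028$)
$H{\left(O,D \right)} = -1 + \frac{O}{3}$
$m{\left(K \right)} = - \frac{3}{4}$ ($m{\left(K \right)} = \frac{1}{4} \left(-3\right) = - \frac{3}{4}$)
$T = \frac{3}{4}$ ($T = \left(- \frac{3}{4}\right) \left(-1\right) = \frac{3}{4} \approx 0.75$)
$B = \frac{i}{2}$ ($B = \sqrt{\frac{3}{4} + \left(-1 + \frac{1}{3} \cdot 0\right)} = \sqrt{\frac{3}{4} + \left(-1 + 0\right)} = \sqrt{\frac{3}{4} - 1} = \sqrt{- \frac{1}{4}} = \frac{i}{2} \approx 0.5 i$)
$\sqrt{Q + A{\left(B \right)}} = \sqrt{\frac{2143}{357} + \frac{i}{2}}$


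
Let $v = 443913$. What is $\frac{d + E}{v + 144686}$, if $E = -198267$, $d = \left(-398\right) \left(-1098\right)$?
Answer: $\frac{238737}{588599} \approx 0.4056$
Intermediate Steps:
$d = 437004$
$\frac{d + E}{v + 144686} = \frac{437004 - 198267}{443913 + 144686} = \frac{238737}{588599}$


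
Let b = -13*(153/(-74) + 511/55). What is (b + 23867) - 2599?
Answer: 86178573/4070 ≈ 21174.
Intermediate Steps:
b = -382187/4070 (b = -13*(153*(-1/74) + 511*(1/55)) = -13*(-153/74 + 511/55) = -13*29399/4070 = -382187/4070 ≈ -93.903)
(b + 23867) - 2599 = (-382187/4070 + 23867) - 2599 = 96756503/4070 - 2599 = 86178573/4070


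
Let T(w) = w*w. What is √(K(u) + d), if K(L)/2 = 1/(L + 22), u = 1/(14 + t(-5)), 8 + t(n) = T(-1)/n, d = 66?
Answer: 16*√106738/643 ≈ 8.1296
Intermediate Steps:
T(w) = w²
t(n) = -8 + 1/n (t(n) = -8 + (-1)²/n = -8 + 1/n)
u = 5/29 (u = 1/(14 + (-8 + 1/(-5))) = 1/(14 + (-8 - ⅕)) = 1/(14 - 41/5) = 1/(29/5) = 5/29 ≈ 0.17241)
K(L) = 2/(22 + L) (K(L) = 2/(L + 22) = 2/(22 + L))
√(K(u) + d) = √(2/(22 + 5/29) + 66) = √(2/(643/29) + 66) = √(2*(29/643) + 66) = √(58/643 + 66) = √(42496/643) = 16*√106738/643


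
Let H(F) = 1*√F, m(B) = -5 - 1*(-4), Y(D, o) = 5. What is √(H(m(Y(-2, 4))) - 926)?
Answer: √(-926 + I) ≈ 0.0164 + 30.43*I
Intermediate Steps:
m(B) = -1 (m(B) = -5 + 4 = -1)
H(F) = √F
√(H(m(Y(-2, 4))) - 926) = √(√(-1) - 926) = √(I - 926) = √(-926 + I)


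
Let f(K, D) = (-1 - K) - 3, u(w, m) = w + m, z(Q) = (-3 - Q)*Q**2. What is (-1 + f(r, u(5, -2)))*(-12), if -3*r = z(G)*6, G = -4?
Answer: -324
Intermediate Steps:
z(Q) = Q**2*(-3 - Q)
u(w, m) = m + w
r = -32 (r = -(-4)**2*(-3 - 1*(-4))*6/3 = -16*(-3 + 4)*6/3 = -16*1*6/3 = -16*6/3 = -1/3*96 = -32)
f(K, D) = -4 - K
(-1 + f(r, u(5, -2)))*(-12) = (-1 + (-4 - 1*(-32)))*(-12) = (-1 + (-4 + 32))*(-12) = (-1 + 28)*(-12) = 27*(-12) = -324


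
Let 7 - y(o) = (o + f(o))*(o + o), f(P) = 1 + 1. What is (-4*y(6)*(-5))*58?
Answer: -103240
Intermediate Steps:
f(P) = 2
y(o) = 7 - 2*o*(2 + o) (y(o) = 7 - (o + 2)*(o + o) = 7 - (2 + o)*2*o = 7 - 2*o*(2 + o))
(-4*y(6)*(-5))*58 = (-4*(7 - 4*6 - 2*6²)*(-5))*58 = (-4*(7 - 24 - 2*36)*(-5))*58 = (-4*(7 - 24 - 72)*(-5))*58 = (-4*(-89)*(-5))*58 = (356*(-5))*58 = -1780*58 = -103240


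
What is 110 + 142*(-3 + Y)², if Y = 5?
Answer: 678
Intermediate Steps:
110 + 142*(-3 + Y)² = 110 + 142*(-3 + 5)² = 110 + 142*2² = 110 + 142*4 = 110 + 568 = 678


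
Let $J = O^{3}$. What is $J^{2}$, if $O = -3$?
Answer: $729$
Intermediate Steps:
$J = -27$ ($J = \left(-3\right)^{3} = -27$)
$J^{2} = \left(-27\right)^{2} = 729$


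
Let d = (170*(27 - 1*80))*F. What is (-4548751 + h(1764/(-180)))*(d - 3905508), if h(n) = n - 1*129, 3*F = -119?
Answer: 80699837267322/5 ≈ 1.6140e+13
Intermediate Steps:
F = -119/3 (F = (⅓)*(-119) = -119/3 ≈ -39.667)
h(n) = -129 + n (h(n) = n - 129 = -129 + n)
d = 1072190/3 (d = (170*(27 - 1*80))*(-119/3) = (170*(27 - 80))*(-119/3) = (170*(-53))*(-119/3) = -9010*(-119/3) = 1072190/3 ≈ 3.5740e+5)
(-4548751 + h(1764/(-180)))*(d - 3905508) = (-4548751 + (-129 + 1764/(-180)))*(1072190/3 - 3905508) = (-4548751 + (-129 + 1764*(-1/180)))*(-10644334/3) = (-4548751 + (-129 - 49/5))*(-10644334/3) = (-4548751 - 694/5)*(-10644334/3) = -22744449/5*(-10644334/3) = 80699837267322/5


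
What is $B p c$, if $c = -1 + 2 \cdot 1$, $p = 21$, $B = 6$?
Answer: $126$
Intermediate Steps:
$c = 1$ ($c = -1 + 2 = 1$)
$B p c = 6 \cdot 21 \cdot 1 = 126 \cdot 1 = 126$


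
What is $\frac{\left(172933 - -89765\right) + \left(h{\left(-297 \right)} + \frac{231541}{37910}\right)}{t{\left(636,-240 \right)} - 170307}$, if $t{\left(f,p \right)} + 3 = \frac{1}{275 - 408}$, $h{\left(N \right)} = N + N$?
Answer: $- \frac{1321567026073}{858708167210} \approx -1.539$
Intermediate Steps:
$h{\left(N \right)} = 2 N$
$t{\left(f,p \right)} = - \frac{400}{133}$ ($t{\left(f,p \right)} = -3 + \frac{1}{275 - 408} = -3 + \frac{1}{-133} = -3 - \frac{1}{133} = - \frac{400}{133}$)
$\frac{\left(172933 - -89765\right) + \left(h{\left(-297 \right)} + \frac{231541}{37910}\right)}{t{\left(636,-240 \right)} - 170307} = \frac{\left(172933 - -89765\right) + \left(2 \left(-297\right) + \frac{231541}{37910}\right)}{- \frac{400}{133} - 170307} = \frac{\left(172933 + 89765\right) + \left(-594 + 231541 \cdot \frac{1}{37910}\right)}{- \frac{22651231}{133}} = \left(262698 + \left(-594 + \frac{231541}{37910}\right)\right) \left(- \frac{133}{22651231}\right) = \left(262698 - \frac{22286999}{37910}\right) \left(- \frac{133}{22651231}\right) = \frac{9936594181}{37910} \left(- \frac{133}{22651231}\right) = - \frac{1321567026073}{858708167210}$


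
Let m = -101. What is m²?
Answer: 10201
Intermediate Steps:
m² = (-101)² = 10201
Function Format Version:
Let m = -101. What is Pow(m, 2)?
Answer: 10201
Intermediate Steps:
Pow(m, 2) = Pow(-101, 2) = 10201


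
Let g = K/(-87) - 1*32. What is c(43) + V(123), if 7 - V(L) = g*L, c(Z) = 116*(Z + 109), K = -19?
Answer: 624896/29 ≈ 21548.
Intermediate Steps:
c(Z) = 12644 + 116*Z (c(Z) = 116*(109 + Z) = 12644 + 116*Z)
g = -2765/87 (g = -19/(-87) - 1*32 = -19*(-1/87) - 32 = 19/87 - 32 = -2765/87 ≈ -31.782)
V(L) = 7 + 2765*L/87 (V(L) = 7 - (-2765)*L/87 = 7 + 2765*L/87)
c(43) + V(123) = (12644 + 116*43) + (7 + (2765/87)*123) = (12644 + 4988) + (7 + 113365/29) = 17632 + 113568/29 = 624896/29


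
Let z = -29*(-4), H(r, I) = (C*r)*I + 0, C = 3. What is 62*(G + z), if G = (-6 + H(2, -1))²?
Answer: 16120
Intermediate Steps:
H(r, I) = 3*I*r (H(r, I) = (3*r)*I + 0 = 3*I*r + 0 = 3*I*r)
z = 116
G = 144 (G = (-6 + 3*(-1)*2)² = (-6 - 6)² = (-12)² = 144)
62*(G + z) = 62*(144 + 116) = 62*260 = 16120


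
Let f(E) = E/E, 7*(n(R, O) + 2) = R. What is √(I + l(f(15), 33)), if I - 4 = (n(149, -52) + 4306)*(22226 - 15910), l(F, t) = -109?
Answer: √1338601579/7 ≈ 5226.7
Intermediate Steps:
n(R, O) = -2 + R/7
f(E) = 1
I = 191229560/7 (I = 4 + ((-2 + (⅐)*149) + 4306)*(22226 - 15910) = 4 + ((-2 + 149/7) + 4306)*6316 = 4 + (135/7 + 4306)*6316 = 4 + (30277/7)*6316 = 4 + 191229532/7 = 191229560/7 ≈ 2.7318e+7)
√(I + l(f(15), 33)) = √(191229560/7 - 109) = √(191228797/7) = √1338601579/7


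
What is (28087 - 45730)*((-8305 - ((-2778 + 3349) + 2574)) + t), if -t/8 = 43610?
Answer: 6357302190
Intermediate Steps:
t = -348880 (t = -8*43610 = -348880)
(28087 - 45730)*((-8305 - ((-2778 + 3349) + 2574)) + t) = (28087 - 45730)*((-8305 - ((-2778 + 3349) + 2574)) - 348880) = -17643*((-8305 - (571 + 2574)) - 348880) = -17643*((-8305 - 1*3145) - 348880) = -17643*((-8305 - 3145) - 348880) = -17643*(-11450 - 348880) = -17643*(-360330) = 6357302190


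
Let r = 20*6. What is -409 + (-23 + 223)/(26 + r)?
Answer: -29757/73 ≈ -407.63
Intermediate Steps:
r = 120
-409 + (-23 + 223)/(26 + r) = -409 + (-23 + 223)/(26 + 120) = -409 + 200/146 = -409 + 200*(1/146) = -409 + 100/73 = -29757/73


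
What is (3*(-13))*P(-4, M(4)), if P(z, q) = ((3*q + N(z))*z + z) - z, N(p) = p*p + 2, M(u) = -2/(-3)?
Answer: 3120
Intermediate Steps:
M(u) = ⅔ (M(u) = -2*(-⅓) = ⅔)
N(p) = 2 + p² (N(p) = p² + 2 = 2 + p²)
P(z, q) = z*(2 + z² + 3*q) (P(z, q) = ((3*q + (2 + z²))*z + z) - z = ((2 + z² + 3*q)*z + z) - z = (z*(2 + z² + 3*q) + z) - z = (z + z*(2 + z² + 3*q)) - z = z*(2 + z² + 3*q))
(3*(-13))*P(-4, M(4)) = (3*(-13))*(-4*(2 + (-4)² + 3*(⅔))) = -(-156)*(2 + 16 + 2) = -(-156)*20 = -39*(-80) = 3120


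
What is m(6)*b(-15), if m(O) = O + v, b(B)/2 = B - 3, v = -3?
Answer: -108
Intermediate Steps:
b(B) = -6 + 2*B (b(B) = 2*(B - 3) = 2*(-3 + B) = -6 + 2*B)
m(O) = -3 + O (m(O) = O - 3 = -3 + O)
m(6)*b(-15) = (-3 + 6)*(-6 + 2*(-15)) = 3*(-6 - 30) = 3*(-36) = -108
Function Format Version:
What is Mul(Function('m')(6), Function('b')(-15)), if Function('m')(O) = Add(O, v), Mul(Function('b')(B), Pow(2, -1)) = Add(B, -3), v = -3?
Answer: -108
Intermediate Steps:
Function('b')(B) = Add(-6, Mul(2, B)) (Function('b')(B) = Mul(2, Add(B, -3)) = Mul(2, Add(-3, B)) = Add(-6, Mul(2, B)))
Function('m')(O) = Add(-3, O) (Function('m')(O) = Add(O, -3) = Add(-3, O))
Mul(Function('m')(6), Function('b')(-15)) = Mul(Add(-3, 6), Add(-6, Mul(2, -15))) = Mul(3, Add(-6, -30)) = Mul(3, -36) = -108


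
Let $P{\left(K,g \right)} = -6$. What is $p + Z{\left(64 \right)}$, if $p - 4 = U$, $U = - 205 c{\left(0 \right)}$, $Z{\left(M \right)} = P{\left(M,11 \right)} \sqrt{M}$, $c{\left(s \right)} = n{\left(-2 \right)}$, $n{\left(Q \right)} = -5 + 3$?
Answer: $366$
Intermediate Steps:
$n{\left(Q \right)} = -2$
$c{\left(s \right)} = -2$
$Z{\left(M \right)} = - 6 \sqrt{M}$
$U = 410$ ($U = \left(-205\right) \left(-2\right) = 410$)
$p = 414$ ($p = 4 + 410 = 414$)
$p + Z{\left(64 \right)} = 414 - 6 \sqrt{64} = 414 - 48 = 366$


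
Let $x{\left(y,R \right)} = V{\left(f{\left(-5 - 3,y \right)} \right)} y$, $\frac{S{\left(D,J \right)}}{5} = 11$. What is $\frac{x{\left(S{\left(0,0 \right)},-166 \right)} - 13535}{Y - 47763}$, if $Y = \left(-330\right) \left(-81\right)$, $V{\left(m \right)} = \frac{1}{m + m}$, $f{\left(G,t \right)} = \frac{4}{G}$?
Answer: $\frac{1510}{2337} \approx 0.64613$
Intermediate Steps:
$S{\left(D,J \right)} = 55$ ($S{\left(D,J \right)} = 5 \cdot 11 = 55$)
$V{\left(m \right)} = \frac{1}{2 m}$
$x{\left(y,R \right)} = - y$ ($x{\left(y,R \right)} = \frac{1}{2 \frac{4}{-5 - 3}} y = \frac{1}{2 \frac{4}{-8}} y = \frac{1}{2 \cdot 4 \left(- \frac{1}{8}\right)} y = \frac{1}{2 \left(- \frac{1}{2}\right)} y = \frac{1}{2} \left(-2\right) y = - y$)
$Y = 26730$
$\frac{x{\left(S{\left(0,0 \right)},-166 \right)} - 13535}{Y - 47763} = \frac{\left(-1\right) 55 - 13535}{26730 - 47763} = \frac{-55 - 13535}{-21033} = \left(-13590\right) \left(- \frac{1}{21033}\right) = \frac{1510}{2337}$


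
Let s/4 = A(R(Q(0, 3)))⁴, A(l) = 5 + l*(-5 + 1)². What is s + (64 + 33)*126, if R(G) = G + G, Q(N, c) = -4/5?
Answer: 457842274/625 ≈ 7.3255e+5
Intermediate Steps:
Q(N, c) = -⅘ (Q(N, c) = -4*⅕ = -⅘)
R(G) = 2*G
A(l) = 5 + 16*l (A(l) = 5 + l*(-4)² = 5 + l*16 = 5 + 16*l)
s = 450203524/625 (s = 4*(5 + 16*(2*(-⅘)))⁴ = 4*(5 + 16*(-8/5))⁴ = 4*(5 - 128/5)⁴ = 4*(-103/5)⁴ = 4*(112550881/625) = 450203524/625 ≈ 7.2033e+5)
s + (64 + 33)*126 = 450203524/625 + (64 + 33)*126 = 450203524/625 + 97*126 = 450203524/625 + 12222 = 457842274/625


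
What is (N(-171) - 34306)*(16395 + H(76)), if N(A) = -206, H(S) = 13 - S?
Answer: -563649984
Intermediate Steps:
(N(-171) - 34306)*(16395 + H(76)) = (-206 - 34306)*(16395 + (13 - 1*76)) = -34512*(16395 + (13 - 76)) = -34512*(16395 - 63) = -34512*16332 = -563649984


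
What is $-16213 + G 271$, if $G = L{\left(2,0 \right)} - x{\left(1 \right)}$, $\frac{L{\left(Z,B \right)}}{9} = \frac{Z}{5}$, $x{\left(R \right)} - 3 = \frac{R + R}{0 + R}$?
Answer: $- \frac{82962}{5} \approx -16592.0$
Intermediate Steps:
$x{\left(R \right)} = 5$ ($x{\left(R \right)} = 3 + \frac{R + R}{0 + R} = 3 + \frac{2 R}{R} = 3 + 2 = 5$)
$L{\left(Z,B \right)} = \frac{9 Z}{5}$ ($L{\left(Z,B \right)} = 9 \frac{Z}{5} = \frac{9 Z}{5}$)
$G = - \frac{7}{5}$ ($G = \frac{9}{5} \cdot 2 - 5 = \frac{18}{5} - 5 = - \frac{7}{5} \approx -1.4$)
$-16213 + G 271 = -16213 - \frac{1897}{5} = - \frac{82962}{5}$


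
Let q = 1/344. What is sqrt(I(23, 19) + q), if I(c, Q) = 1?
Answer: sqrt(29670)/172 ≈ 1.0015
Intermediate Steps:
q = 1/344 ≈ 0.0029070
sqrt(I(23, 19) + q) = sqrt(1 + 1/344) = sqrt(345/344) = sqrt(29670)/172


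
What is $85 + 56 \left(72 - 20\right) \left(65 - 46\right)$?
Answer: $55413$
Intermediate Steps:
$85 + 56 \left(72 - 20\right) \left(65 - 46\right) = 85 + 56 \cdot 52 \cdot 19 = 85 + 56 \cdot 988 = 85 + 55328 = 55413$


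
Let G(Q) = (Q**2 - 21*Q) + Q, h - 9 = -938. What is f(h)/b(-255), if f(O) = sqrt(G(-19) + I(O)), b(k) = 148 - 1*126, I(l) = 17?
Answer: sqrt(758)/22 ≈ 1.2514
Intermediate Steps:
h = -929 (h = 9 - 938 = -929)
G(Q) = Q**2 - 20*Q
b(k) = 22 (b(k) = 148 - 126 = 22)
f(O) = sqrt(758) (f(O) = sqrt(-19*(-20 - 19) + 17) = sqrt(-19*(-39) + 17) = sqrt(741 + 17) = sqrt(758))
f(h)/b(-255) = sqrt(758)/22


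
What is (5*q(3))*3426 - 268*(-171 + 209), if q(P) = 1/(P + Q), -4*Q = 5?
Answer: -2768/7 ≈ -395.43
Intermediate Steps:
Q = -5/4 (Q = -1/4*5 = -5/4 ≈ -1.2500)
q(P) = 1/(-5/4 + P) (q(P) = 1/(P - 5/4) = 1/(-5/4 + P))
(5*q(3))*3426 - 268*(-171 + 209) = (5*(4/(-5 + 4*3)))*3426 - 268*(-171 + 209) = (5*(4/(-5 + 12)))*3426 - 268*38 = (5*(4/7))*3426 - 10184 = (20/7)*3426 - 10184 = 68520/7 - 10184 = -2768/7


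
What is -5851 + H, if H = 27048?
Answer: 21197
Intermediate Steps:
-5851 + H = -5851 + 27048 = 21197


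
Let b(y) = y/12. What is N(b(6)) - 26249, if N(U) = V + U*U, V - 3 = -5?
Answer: -105003/4 ≈ -26251.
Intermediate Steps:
V = -2 (V = 3 - 5 = -2)
b(y) = y/12 (b(y) = y*(1/12) = y/12)
N(U) = -2 + U² (N(U) = -2 + U*U = -2 + U²)
N(b(6)) - 26249 = (-2 + ((1/12)*6)²) - 26249 = (-2 + (½)²) - 26249 = (-2 + ¼) - 26249 = -7/4 - 26249 = -105003/4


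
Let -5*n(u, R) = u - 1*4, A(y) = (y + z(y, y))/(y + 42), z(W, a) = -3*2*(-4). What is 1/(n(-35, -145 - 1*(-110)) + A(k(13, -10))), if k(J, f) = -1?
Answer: 205/1714 ≈ 0.11960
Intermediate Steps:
z(W, a) = 24 (z(W, a) = -6*(-4) = 24)
A(y) = (24 + y)/(42 + y) (A(y) = (y + 24)/(y + 42) = (24 + y)/(42 + y))
n(u, R) = ⅘ - u/5 (n(u, R) = -(u - 1*4)/5 = -(u - 4)/5 = -(-4 + u)/5 = ⅘ - u/5)
1/(n(-35, -145 - 1*(-110)) + A(k(13, -10))) = 1/((⅘ - ⅕*(-35)) + (24 - 1)/(42 - 1)) = 1/((⅘ + 7) + 23/41) = 1/(39/5 + (1/41)*23) = 1/(39/5 + 23/41) = 1/(1714/205) = 205/1714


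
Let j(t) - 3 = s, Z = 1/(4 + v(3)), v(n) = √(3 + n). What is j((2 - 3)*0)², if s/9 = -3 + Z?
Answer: 21051/50 + 918*√6/25 ≈ 510.97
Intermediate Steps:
Z = 1/(4 + √6) (Z = 1/(4 + √(3 + 3)) = 1/(4 + √6) ≈ 0.15505)
s = -117/5 - 9*√6/10 (s = 9*(-3 + (⅖ - √6/10)) = 9*(-13/5 - √6/10) = -117/5 - 9*√6/10 ≈ -25.605)
j(t) = -102/5 - 9*√6/10 (j(t) = 3 + (-117/5 - 9*√6/10) = -102/5 - 9*√6/10)
j((2 - 3)*0)² = (-102/5 - 9*√6/10)²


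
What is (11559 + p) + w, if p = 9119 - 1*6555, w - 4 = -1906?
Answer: 12221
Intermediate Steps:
w = -1902 (w = 4 - 1906 = -1902)
p = 2564 (p = 9119 - 6555 = 2564)
(11559 + p) + w = (11559 + 2564) - 1902 = 14123 - 1902 = 12221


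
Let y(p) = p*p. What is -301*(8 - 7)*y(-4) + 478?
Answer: -4338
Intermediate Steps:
y(p) = p²
-301*(8 - 7)*y(-4) + 478 = -301*(8 - 7)*(-4)² + 478 = -301*16 + 478 = -4816 + 478 = -4338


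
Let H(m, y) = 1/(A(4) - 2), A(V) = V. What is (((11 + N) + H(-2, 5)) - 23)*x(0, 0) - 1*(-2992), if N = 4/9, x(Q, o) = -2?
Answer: 27127/9 ≈ 3014.1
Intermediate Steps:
H(m, y) = ½ (H(m, y) = 1/(4 - 2) = 1/2 = ½)
N = 4/9 (N = 4*(⅑) = 4/9 ≈ 0.44444)
(((11 + N) + H(-2, 5)) - 23)*x(0, 0) - 1*(-2992) = (((11 + 4/9) + ½) - 23)*(-2) - 1*(-2992) = ((103/9 + ½) - 23)*(-2) + 2992 = (215/18 - 23)*(-2) + 2992 = -199/18*(-2) + 2992 = 199/9 + 2992 = 27127/9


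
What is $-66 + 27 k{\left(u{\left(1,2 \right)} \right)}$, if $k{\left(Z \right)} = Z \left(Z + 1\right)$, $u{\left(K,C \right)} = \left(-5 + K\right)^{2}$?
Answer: $7278$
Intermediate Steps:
$k{\left(Z \right)} = Z \left(1 + Z\right)$
$-66 + 27 k{\left(u{\left(1,2 \right)} \right)} = -66 + 27 \left(-5 + 1\right)^{2} \left(1 + \left(-5 + 1\right)^{2}\right) = -66 + 27 \left(-4\right)^{2} \left(1 + \left(-4\right)^{2}\right) = -66 + 27 \cdot 16 \left(1 + 16\right) = -66 + 27 \cdot 16 \cdot 17 = -66 + 27 \cdot 272 = -66 + 7344 = 7278$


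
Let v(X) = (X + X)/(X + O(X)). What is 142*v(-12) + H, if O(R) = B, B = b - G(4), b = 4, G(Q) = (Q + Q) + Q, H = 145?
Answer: 1577/5 ≈ 315.40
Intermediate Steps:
G(Q) = 3*Q (G(Q) = 2*Q + Q = 3*Q)
B = -8 (B = 4 - 3*4 = 4 - 1*12 = 4 - 12 = -8)
O(R) = -8
v(X) = 2*X/(-8 + X) (v(X) = (X + X)/(X - 8) = (2*X)/(-8 + X) = 2*X/(-8 + X))
142*v(-12) + H = 142*(2*(-12)/(-8 - 12)) + 145 = 142*(2*(-12)/(-20)) + 145 = 142*(2*(-12)*(-1/20)) + 145 = 142*(6/5) + 145 = 852/5 + 145 = 1577/5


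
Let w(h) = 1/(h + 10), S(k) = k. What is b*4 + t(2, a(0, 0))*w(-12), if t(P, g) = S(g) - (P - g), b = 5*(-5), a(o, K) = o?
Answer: -99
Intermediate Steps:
b = -25
w(h) = 1/(10 + h)
t(P, g) = -P + 2*g (t(P, g) = g - (P - g) = g + (g - P) = -P + 2*g)
b*4 + t(2, a(0, 0))*w(-12) = -25*4 + (-1*2 + 2*0)/(10 - 12) = -100 + (-2 + 0)/(-2) = -100 - 2*(-½) = -100 + 1 = -99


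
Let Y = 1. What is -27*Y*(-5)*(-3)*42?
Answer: -17010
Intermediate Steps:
-27*Y*(-5)*(-3)*42 = -27*1*(-5)*(-3)*42 = -(-135)*(-3)*42 = -27*15*42 = -405*42 = -17010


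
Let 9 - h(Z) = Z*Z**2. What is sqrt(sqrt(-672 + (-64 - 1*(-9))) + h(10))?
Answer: sqrt(-991 + I*sqrt(727)) ≈ 0.4282 + 31.483*I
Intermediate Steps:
h(Z) = 9 - Z**3 (h(Z) = 9 - Z*Z**2 = 9 - Z**3)
sqrt(sqrt(-672 + (-64 - 1*(-9))) + h(10)) = sqrt(sqrt(-672 + (-64 - 1*(-9))) + (9 - 1*10**3)) = sqrt(sqrt(-672 + (-64 + 9)) + (9 - 1*1000)) = sqrt(sqrt(-672 - 55) + (9 - 1000)) = sqrt(sqrt(-727) - 991) = sqrt(I*sqrt(727) - 991) = sqrt(-991 + I*sqrt(727))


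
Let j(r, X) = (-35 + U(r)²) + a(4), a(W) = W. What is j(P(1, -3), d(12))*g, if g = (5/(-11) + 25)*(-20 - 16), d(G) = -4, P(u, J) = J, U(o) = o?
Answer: 19440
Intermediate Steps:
j(r, X) = -31 + r² (j(r, X) = (-35 + r²) + 4 = -31 + r²)
g = -9720/11 (g = (5*(-1/11) + 25)*(-36) = (-5/11 + 25)*(-36) = (270/11)*(-36) = -9720/11 ≈ -883.64)
j(P(1, -3), d(12))*g = (-31 + (-3)²)*(-9720/11) = (-31 + 9)*(-9720/11) = -22*(-9720/11) = 19440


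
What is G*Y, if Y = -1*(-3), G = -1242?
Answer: -3726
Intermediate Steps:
Y = 3
G*Y = -1242*3 = -3726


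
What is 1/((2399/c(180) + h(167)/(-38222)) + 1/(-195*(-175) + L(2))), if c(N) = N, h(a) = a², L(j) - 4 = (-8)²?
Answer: 117623236140/1481835020827 ≈ 0.079377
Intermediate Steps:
L(j) = 68 (L(j) = 4 + (-8)² = 4 + 64 = 68)
1/((2399/c(180) + h(167)/(-38222)) + 1/(-195*(-175) + L(2))) = 1/((2399/180 + 167²/(-38222)) + 1/(-195*(-175) + 68)) = 1/((2399*(1/180) + 27889*(-1/38222)) + 1/(34125 + 68)) = 1/((2399/180 - 27889/38222) + 1/34193) = 1/(43337279/3439980 + 1/34193) = 1/(1481835020827/117623236140) = 117623236140/1481835020827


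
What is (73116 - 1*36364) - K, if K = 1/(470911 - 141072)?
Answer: 12122242927/329839 ≈ 36752.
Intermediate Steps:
K = 1/329839 ≈ 3.0318e-6
(73116 - 1*36364) - K = (73116 - 1*36364) - 1*1/329839 = (73116 - 36364) - 1/329839 = 36752 - 1/329839 = 12122242927/329839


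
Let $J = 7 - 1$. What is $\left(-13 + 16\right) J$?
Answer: $18$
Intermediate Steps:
$J = 6$ ($J = 7 - 1 = 6$)
$\left(-13 + 16\right) J = \left(-13 + 16\right) 6 = 3 \cdot 6 = 18$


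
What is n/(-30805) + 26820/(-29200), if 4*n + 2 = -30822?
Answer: -6011749/8995060 ≈ -0.66834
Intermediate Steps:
n = -7706 (n = -1/2 + (1/4)*(-30822) = -1/2 - 15411/2 = -7706)
n/(-30805) + 26820/(-29200) = -7706/(-30805) + 26820/(-29200) = -7706*(-1/30805) + 26820*(-1/29200) = 7706/30805 - 1341/1460 = -6011749/8995060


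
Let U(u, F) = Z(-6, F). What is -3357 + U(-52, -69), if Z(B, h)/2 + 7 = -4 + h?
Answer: -3517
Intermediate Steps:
Z(B, h) = -22 + 2*h (Z(B, h) = -14 + 2*(-4 + h) = -14 + (-8 + 2*h) = -22 + 2*h)
U(u, F) = -22 + 2*F
-3357 + U(-52, -69) = -3357 + (-22 + 2*(-69)) = -3357 + (-22 - 138) = -3357 - 160 = -3517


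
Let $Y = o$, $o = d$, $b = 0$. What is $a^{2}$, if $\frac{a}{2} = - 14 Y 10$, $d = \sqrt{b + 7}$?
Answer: $548800$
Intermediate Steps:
$d = \sqrt{7}$ ($d = \sqrt{0 + 7} = \sqrt{7} \approx 2.6458$)
$o = \sqrt{7} \approx 2.6458$
$Y = \sqrt{7} \approx 2.6458$
$a = - 280 \sqrt{7}$ ($a = 2 - 14 \sqrt{7} \cdot 10 = 2 \left(- 140 \sqrt{7}\right) = - 280 \sqrt{7} \approx -740.81$)
$a^{2} = \left(- 280 \sqrt{7}\right)^{2} = 548800$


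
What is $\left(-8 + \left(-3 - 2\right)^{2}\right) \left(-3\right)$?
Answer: $-51$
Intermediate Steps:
$\left(-8 + \left(-3 - 2\right)^{2}\right) \left(-3\right) = \left(-8 + \left(-5\right)^{2}\right) \left(-3\right) = \left(-8 + 25\right) \left(-3\right) = 17 \left(-3\right) = -51$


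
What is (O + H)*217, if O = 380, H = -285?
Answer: 20615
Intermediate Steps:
(O + H)*217 = (380 - 285)*217 = 95*217 = 20615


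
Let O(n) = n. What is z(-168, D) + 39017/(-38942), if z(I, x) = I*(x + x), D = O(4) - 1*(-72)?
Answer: -994461929/38942 ≈ -25537.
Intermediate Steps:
D = 76 (D = 4 - 1*(-72) = 4 + 72 = 76)
z(I, x) = 2*I*x (z(I, x) = I*(2*x) = 2*I*x)
z(-168, D) + 39017/(-38942) = 2*(-168)*76 + 39017/(-38942) = -25536 + 39017*(-1/38942) = -25536 - 39017/38942 = -994461929/38942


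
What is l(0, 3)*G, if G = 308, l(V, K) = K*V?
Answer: 0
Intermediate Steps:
l(0, 3)*G = (3*0)*308 = 0*308 = 0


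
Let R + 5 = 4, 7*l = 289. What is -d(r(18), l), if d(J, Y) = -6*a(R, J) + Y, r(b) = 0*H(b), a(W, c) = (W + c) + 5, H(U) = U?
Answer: -121/7 ≈ -17.286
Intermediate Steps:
l = 289/7 (l = (1/7)*289 = 289/7 ≈ 41.286)
R = -1 (R = -5 + 4 = -1)
a(W, c) = 5 + W + c
r(b) = 0 (r(b) = 0*b = 0)
d(J, Y) = -24 + Y - 6*J (d(J, Y) = -6*(5 - 1 + J) + Y = -6*(4 + J) + Y = (-24 - 6*J) + Y = -24 + Y - 6*J)
-d(r(18), l) = -(-24 + 289/7 - 6*0) = -(-24 + 289/7 + 0) = -1*121/7 = -121/7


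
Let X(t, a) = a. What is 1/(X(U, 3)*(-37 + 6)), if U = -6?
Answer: -1/93 ≈ -0.010753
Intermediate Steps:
1/(X(U, 3)*(-37 + 6)) = 1/(3*(-37 + 6)) = 1/(3*(-31)) = 1/(-93) = -1/93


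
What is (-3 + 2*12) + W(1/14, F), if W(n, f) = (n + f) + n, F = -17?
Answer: 29/7 ≈ 4.1429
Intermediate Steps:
W(n, f) = f + 2*n (W(n, f) = (f + n) + n = f + 2*n)
(-3 + 2*12) + W(1/14, F) = (-3 + 2*12) + (-17 + 2/14) = (-3 + 24) + (-17 + 2*(1/14)) = 21 + (-17 + ⅐) = 21 - 118/7 = 29/7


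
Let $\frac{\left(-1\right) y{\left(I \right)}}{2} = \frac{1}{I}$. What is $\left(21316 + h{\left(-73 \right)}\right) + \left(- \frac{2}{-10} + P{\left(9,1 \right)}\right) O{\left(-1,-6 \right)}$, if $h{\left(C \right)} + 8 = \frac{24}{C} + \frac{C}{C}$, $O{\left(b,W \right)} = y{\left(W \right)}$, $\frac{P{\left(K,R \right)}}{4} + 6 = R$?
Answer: $\frac{7775256}{365} \approx 21302.0$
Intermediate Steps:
$P{\left(K,R \right)} = -24 + 4 R$
$y{\left(I \right)} = - \frac{2}{I}$
$O{\left(b,W \right)} = - \frac{2}{W}$
$h{\left(C \right)} = -7 + \frac{24}{C}$ ($h{\left(C \right)} = -8 + \left(\frac{24}{C} + \frac{C}{C}\right) = -8 + \left(\frac{24}{C} + 1\right) = -8 + \left(1 + \frac{24}{C}\right) = -7 + \frac{24}{C}$)
$\left(21316 + h{\left(-73 \right)}\right) + \left(- \frac{2}{-10} + P{\left(9,1 \right)}\right) O{\left(-1,-6 \right)} = \left(21316 - \left(7 - \frac{24}{-73}\right)\right) + \left(- \frac{2}{-10} + \left(-24 + 4 \cdot 1\right)\right) \left(- \frac{2}{-6}\right) = \left(21316 + \left(-7 + 24 \left(- \frac{1}{73}\right)\right)\right) + \left(\left(-2\right) \left(- \frac{1}{10}\right) + \left(-24 + 4\right)\right) \left(\left(-2\right) \left(- \frac{1}{6}\right)\right) = \left(21316 - \frac{535}{73}\right) + \left(\frac{1}{5} - 20\right) \frac{1}{3} = \left(21316 - \frac{535}{73}\right) - \frac{33}{5} = \frac{1555533}{73} - \frac{33}{5} = \frac{7775256}{365}$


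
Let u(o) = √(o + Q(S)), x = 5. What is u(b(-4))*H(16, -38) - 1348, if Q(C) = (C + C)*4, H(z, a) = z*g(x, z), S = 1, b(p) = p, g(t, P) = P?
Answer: -836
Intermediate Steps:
H(z, a) = z² (H(z, a) = z*z = z²)
Q(C) = 8*C (Q(C) = (2*C)*4 = 8*C)
u(o) = √(8 + o) (u(o) = √(o + 8*1) = √(o + 8) = √(8 + o))
u(b(-4))*H(16, -38) - 1348 = √(8 - 4)*16² - 1348 = √4*256 - 1348 = 2*256 - 1348 = 512 - 1348 = -836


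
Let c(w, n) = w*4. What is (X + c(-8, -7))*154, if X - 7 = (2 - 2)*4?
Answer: -3850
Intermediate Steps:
c(w, n) = 4*w
X = 7 (X = 7 + (2 - 2)*4 = 7 + 0*4 = 7 + 0 = 7)
(X + c(-8, -7))*154 = (7 + 4*(-8))*154 = (7 - 32)*154 = -25*154 = -3850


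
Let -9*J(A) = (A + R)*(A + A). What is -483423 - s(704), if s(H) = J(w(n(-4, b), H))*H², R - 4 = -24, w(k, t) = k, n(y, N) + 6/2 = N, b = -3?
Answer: 50093795/3 ≈ 1.6698e+7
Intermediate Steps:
n(y, N) = -3 + N
R = -20 (R = 4 - 24 = -20)
J(A) = -2*A*(-20 + A)/9 (J(A) = -(A - 20)*(A + A)/9 = -(-20 + A)*2*A/9 = -2*A*(-20 + A)/9)
s(H) = -104*H²/3 (s(H) = (2*(-3 - 3)*(20 - (-3 - 3))/9)*H² = ((2/9)*(-6)*(20 - 1*(-6)))*H² = ((2/9)*(-6)*(20 + 6))*H² = ((2/9)*(-6)*26)*H² = -104*H²/3)
-483423 - s(704) = -483423 - (-104)*704²/3 = -483423 - (-104)*495616/3 = -483423 - 1*(-51544064/3) = -483423 + 51544064/3 = 50093795/3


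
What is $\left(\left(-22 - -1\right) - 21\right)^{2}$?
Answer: $1764$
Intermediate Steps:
$\left(\left(-22 - -1\right) - 21\right)^{2} = \left(\left(-22 + 1\right) - 21\right)^{2} = \left(-21 - 21\right)^{2} = \left(-42\right)^{2} = 1764$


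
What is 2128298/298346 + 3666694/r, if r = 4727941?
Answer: 5578205431271/705281142793 ≈ 7.9092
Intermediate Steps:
2128298/298346 + 3666694/r = 2128298/298346 + 3666694/4727941 = 2128298*(1/298346) + 3666694*(1/4727941) = 1064149/149173 + 3666694/4727941 = 5578205431271/705281142793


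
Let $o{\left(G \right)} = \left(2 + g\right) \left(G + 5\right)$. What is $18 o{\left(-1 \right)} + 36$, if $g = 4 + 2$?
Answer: $612$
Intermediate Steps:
$g = 6$
$o{\left(G \right)} = 40 + 8 G$ ($o{\left(G \right)} = \left(2 + 6\right) \left(G + 5\right) = 8 \left(5 + G\right) = 40 + 8 G$)
$18 o{\left(-1 \right)} + 36 = 18 \left(40 + 8 \left(-1\right)\right) + 36 = 18 \left(40 - 8\right) + 36 = 18 \cdot 32 + 36 = 576 + 36 = 612$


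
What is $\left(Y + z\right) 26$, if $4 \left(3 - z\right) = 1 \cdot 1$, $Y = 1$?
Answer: $\frac{195}{2} \approx 97.5$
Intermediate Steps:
$z = \frac{11}{4}$ ($z = 3 - \frac{1 \cdot 1}{4} = 3 - \frac{1}{4} = \frac{11}{4} \approx 2.75$)
$\left(Y + z\right) 26 = \left(1 + \frac{11}{4}\right) 26 = \frac{15}{4} \cdot 26 = \frac{195}{2}$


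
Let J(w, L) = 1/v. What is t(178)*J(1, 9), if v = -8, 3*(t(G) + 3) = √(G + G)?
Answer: 3/8 - √89/12 ≈ -0.41117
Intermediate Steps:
t(G) = -3 + √2*√G/3 (t(G) = -3 + √(G + G)/3 = -3 + √(2*G)/3 = -3 + (√2*√G)/3 = -3 + √2*√G/3)
J(w, L) = -⅛ (J(w, L) = 1/(-8) = -⅛)
t(178)*J(1, 9) = (-3 + √2*√178/3)*(-⅛) = (-3 + 2*√89/3)*(-⅛) = 3/8 - √89/12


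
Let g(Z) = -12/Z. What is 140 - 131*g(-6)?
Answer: -122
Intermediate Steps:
140 - 131*g(-6) = 140 - (-1572)/(-6) = 140 - (-1572)*(-1)/6 = 140 - 131*2 = 140 - 262 = -122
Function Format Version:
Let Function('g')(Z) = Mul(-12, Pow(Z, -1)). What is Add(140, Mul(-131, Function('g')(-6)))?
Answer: -122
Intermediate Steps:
Add(140, Mul(-131, Function('g')(-6))) = Add(140, Mul(-131, Mul(-12, Pow(-6, -1)))) = Add(140, Mul(-131, Mul(-12, Rational(-1, 6)))) = Add(140, Mul(-131, 2)) = Add(140, -262) = -122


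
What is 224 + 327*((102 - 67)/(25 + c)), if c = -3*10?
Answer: -2065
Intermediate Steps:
c = -30
224 + 327*((102 - 67)/(25 + c)) = 224 + 327*((102 - 67)/(25 - 30)) = 224 + 327*(35/(-5)) = 224 + 327*(35*(-1/5)) = 224 + 327*(-7) = 224 - 2289 = -2065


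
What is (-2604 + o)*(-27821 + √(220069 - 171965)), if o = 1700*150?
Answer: -7021909116 + 504792*√12026 ≈ -6.9666e+9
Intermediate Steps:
o = 255000
(-2604 + o)*(-27821 + √(220069 - 171965)) = (-2604 + 255000)*(-27821 + √(220069 - 171965)) = 252396*(-27821 + √48104) = 252396*(-27821 + 2*√12026) = -7021909116 + 504792*√12026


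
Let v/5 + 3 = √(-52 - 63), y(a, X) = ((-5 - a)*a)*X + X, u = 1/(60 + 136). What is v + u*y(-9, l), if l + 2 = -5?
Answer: -55/4 + 5*I*√115 ≈ -13.75 + 53.619*I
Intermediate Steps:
l = -7 (l = -2 - 5 = -7)
u = 1/196 ≈ 0.0051020
y(a, X) = X + X*a*(-5 - a) (y(a, X) = (a*(-5 - a))*X + X = X*a*(-5 - a) + X = X + X*a*(-5 - a))
v = -15 + 5*I*√115 (v = -15 + 5*√(-52 - 63) = -15 + 5*√(-115) = -15 + 5*(I*√115) = -15 + 5*I*√115 ≈ -15.0 + 53.619*I)
v + u*y(-9, l) = (-15 + 5*I*√115) + (-7*(1 - 1*(-9)² - 5*(-9)))/196 = (-15 + 5*I*√115) + (-7*(1 - 1*81 + 45))/196 = (-15 + 5*I*√115) + (-7*(1 - 81 + 45))/196 = (-15 + 5*I*√115) + (-7*(-35))/196 = (-15 + 5*I*√115) + (1/196)*245 = (-15 + 5*I*√115) + 5/4 = -55/4 + 5*I*√115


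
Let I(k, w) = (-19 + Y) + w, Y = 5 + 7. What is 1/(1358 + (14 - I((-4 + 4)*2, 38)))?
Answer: 1/1341 ≈ 0.00074571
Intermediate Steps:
Y = 12
I(k, w) = -7 + w (I(k, w) = (-19 + 12) + w = -7 + w)
1/(1358 + (14 - I((-4 + 4)*2, 38))) = 1/(1358 + (14 - (-7 + 38))) = 1/(1358 + (14 - 1*31)) = 1/(1358 + (14 - 31)) = 1/(1358 - 17) = 1/1341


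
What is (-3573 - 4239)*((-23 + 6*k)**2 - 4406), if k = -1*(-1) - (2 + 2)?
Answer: 21287700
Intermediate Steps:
k = -3 (k = 1 - 4 = -3)
(-3573 - 4239)*((-23 + 6*k)**2 - 4406) = (-3573 - 4239)*((-23 + 6*(-3))**2 - 4406) = -7812*((-23 - 18)**2 - 4406) = -7812*((-41)**2 - 4406) = -7812*(1681 - 4406) = -7812*(-2725) = 21287700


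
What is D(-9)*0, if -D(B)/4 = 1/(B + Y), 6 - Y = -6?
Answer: 0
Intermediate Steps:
Y = 12 (Y = 6 - 1*(-6) = 6 + 6 = 12)
D(B) = -4/(12 + B) (D(B) = -4/(B + 12) = -4/(12 + B))
D(-9)*0 = -4/(12 - 9)*0 = -4/3*0 = 0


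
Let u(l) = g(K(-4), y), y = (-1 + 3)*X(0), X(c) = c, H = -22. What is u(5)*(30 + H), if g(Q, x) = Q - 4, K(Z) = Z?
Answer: -64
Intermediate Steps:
y = 0 (y = (-1 + 3)*0 = 2*0 = 0)
g(Q, x) = -4 + Q
u(l) = -8 (u(l) = -4 - 4 = -8)
u(5)*(30 + H) = -8*(30 - 22) = -8*8 = -64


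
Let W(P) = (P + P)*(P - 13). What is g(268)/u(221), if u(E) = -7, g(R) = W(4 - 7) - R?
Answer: 172/7 ≈ 24.571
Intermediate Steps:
W(P) = 2*P*(-13 + P) (W(P) = (2*P)*(-13 + P) = 2*P*(-13 + P))
g(R) = 96 - R (g(R) = 2*(4 - 7)*(-13 + (4 - 7)) - R = 2*(-3)*(-13 - 3) - R = 2*(-3)*(-16) - R = 96 - R)
g(268)/u(221) = (96 - 1*268)/(-7) = (96 - 268)*(-1/7) = -172*(-1/7) = 172/7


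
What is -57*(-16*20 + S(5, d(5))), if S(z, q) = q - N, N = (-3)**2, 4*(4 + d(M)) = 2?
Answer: 37905/2 ≈ 18953.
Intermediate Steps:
d(M) = -7/2 (d(M) = -4 + (1/4)*2 = -4 + 1/2 = -7/2)
N = 9
S(z, q) = -9 + q (S(z, q) = q - 1*9 = q - 9 = -9 + q)
-57*(-16*20 + S(5, d(5))) = -57*(-16*20 + (-9 - 7/2)) = -57*(-320 - 25/2) = -57*(-665/2) = 37905/2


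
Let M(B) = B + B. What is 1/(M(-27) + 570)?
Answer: 1/516 ≈ 0.0019380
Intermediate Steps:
M(B) = 2*B
1/(M(-27) + 570) = 1/(2*(-27) + 570) = 1/(-54 + 570) = 1/516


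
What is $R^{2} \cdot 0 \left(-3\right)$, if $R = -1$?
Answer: $0$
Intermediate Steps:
$R^{2} \cdot 0 \left(-3\right) = \left(-1\right)^{2} \cdot 0 \left(-3\right) = 1 \cdot 0 \left(-3\right) = 0 \left(-3\right) = 0$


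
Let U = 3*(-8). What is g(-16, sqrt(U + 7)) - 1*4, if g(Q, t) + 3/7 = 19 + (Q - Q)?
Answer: 102/7 ≈ 14.571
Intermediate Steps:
U = -24
g(Q, t) = 130/7 (g(Q, t) = -3/7 + (19 + (Q - Q)) = -3/7 + (19 + 0) = -3/7 + 19 = 130/7)
g(-16, sqrt(U + 7)) - 1*4 = 130/7 - 1*4 = 130/7 - 4 = 102/7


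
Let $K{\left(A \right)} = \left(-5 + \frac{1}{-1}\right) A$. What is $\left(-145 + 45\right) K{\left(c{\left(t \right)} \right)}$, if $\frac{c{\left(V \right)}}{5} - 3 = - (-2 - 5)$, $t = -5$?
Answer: $30000$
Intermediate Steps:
$c{\left(V \right)} = 50$ ($c{\left(V \right)} = 15 + 5 \left(- (-2 - 5)\right) = 15 + 5 \left(\left(-1\right) \left(-7\right)\right) = 15 + 5 \cdot 7 = 15 + 35 = 50$)
$K{\left(A \right)} = - 6 A$ ($K{\left(A \right)} = \left(-5 - 1\right) A = - 6 A$)
$\left(-145 + 45\right) K{\left(c{\left(t \right)} \right)} = \left(-145 + 45\right) \left(\left(-6\right) 50\right) = \left(-100\right) \left(-300\right) = 30000$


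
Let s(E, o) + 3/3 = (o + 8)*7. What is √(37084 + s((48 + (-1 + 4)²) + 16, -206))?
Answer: √35697 ≈ 188.94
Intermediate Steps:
s(E, o) = 55 + 7*o (s(E, o) = -1 + (o + 8)*7 = -1 + (8 + o)*7 = -1 + (56 + 7*o) = 55 + 7*o)
√(37084 + s((48 + (-1 + 4)²) + 16, -206)) = √(37084 + (55 + 7*(-206))) = √(37084 + (55 - 1442)) = √(37084 - 1387) = √35697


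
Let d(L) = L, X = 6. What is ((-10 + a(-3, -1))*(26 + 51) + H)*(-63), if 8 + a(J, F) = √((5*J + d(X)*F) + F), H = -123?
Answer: 95067 - 4851*I*√22 ≈ 95067.0 - 22753.0*I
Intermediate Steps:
a(J, F) = -8 + √(5*J + 7*F) (a(J, F) = -8 + √((5*J + 6*F) + F) = -8 + √(5*J + 7*F))
((-10 + a(-3, -1))*(26 + 51) + H)*(-63) = ((-10 + (-8 + √(5*(-3) + 7*(-1))))*(26 + 51) - 123)*(-63) = ((-10 + (-8 + √(-15 - 7)))*77 - 123)*(-63) = ((-10 + (-8 + √(-22)))*77 - 123)*(-63) = ((-10 + (-8 + I*√22))*77 - 123)*(-63) = ((-18 + I*√22)*77 - 123)*(-63) = ((-1386 + 77*I*√22) - 123)*(-63) = (-1509 + 77*I*√22)*(-63) = 95067 - 4851*I*√22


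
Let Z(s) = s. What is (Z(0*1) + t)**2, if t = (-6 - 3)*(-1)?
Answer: 81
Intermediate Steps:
t = 9 (t = -9*(-1) = 9)
(Z(0*1) + t)**2 = (0*1 + 9)**2 = (0 + 9)**2 = 9**2 = 81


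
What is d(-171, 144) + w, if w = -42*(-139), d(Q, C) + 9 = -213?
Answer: 5616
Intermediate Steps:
d(Q, C) = -222 (d(Q, C) = -9 - 213 = -222)
w = 5838
d(-171, 144) + w = -222 + 5838 = 5616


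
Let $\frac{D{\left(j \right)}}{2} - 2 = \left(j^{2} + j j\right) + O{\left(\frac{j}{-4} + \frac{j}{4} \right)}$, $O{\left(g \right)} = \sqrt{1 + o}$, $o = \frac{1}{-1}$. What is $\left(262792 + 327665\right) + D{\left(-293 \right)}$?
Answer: $933857$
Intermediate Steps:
$o = -1$
$O{\left(g \right)} = 0$ ($O{\left(g \right)} = \sqrt{1 - 1} = \sqrt{0} = 0$)
$D{\left(j \right)} = 4 + 4 j^{2}$ ($D{\left(j \right)} = 4 + 2 \left(\left(j^{2} + j j\right) + 0\right) = 4 + 2 \left(\left(j^{2} + j^{2}\right) + 0\right) = 4 + 2 \left(2 j^{2} + 0\right) = 4 + 2 \cdot 2 j^{2} = 4 + 4 j^{2}$)
$\left(262792 + 327665\right) + D{\left(-293 \right)} = \left(262792 + 327665\right) + \left(4 + 4 \left(-293\right)^{2}\right) = 590457 + \left(4 + 4 \cdot 85849\right) = 590457 + \left(4 + 343396\right) = 590457 + 343400 = 933857$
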